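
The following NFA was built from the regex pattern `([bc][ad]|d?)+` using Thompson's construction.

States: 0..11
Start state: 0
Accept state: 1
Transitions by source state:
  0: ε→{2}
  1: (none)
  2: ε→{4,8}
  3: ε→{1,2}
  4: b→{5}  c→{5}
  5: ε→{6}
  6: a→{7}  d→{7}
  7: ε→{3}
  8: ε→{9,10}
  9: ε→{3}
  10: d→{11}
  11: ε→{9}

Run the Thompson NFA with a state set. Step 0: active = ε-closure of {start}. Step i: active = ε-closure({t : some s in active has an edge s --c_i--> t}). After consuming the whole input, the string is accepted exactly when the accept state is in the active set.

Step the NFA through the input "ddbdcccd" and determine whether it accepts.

Answer: REJECT

Trace:
start: ε-closure({0}) = {0,1,2,3,4,8,9,10}
'd' @ 1: {1,2,3,4,8,9,10,11}  ✓accept
'd' @ 2: {1,2,3,4,8,9,10,11}  ✓accept
'b' @ 3: {5,6}
'd' @ 4: {1,2,3,4,7,8,9,10}  ✓accept
'c' @ 5: {5,6}
'c' @ 6: {}  — state set empty
rest 'cd' ignored (set empty)
final: {}; accept 1 not in set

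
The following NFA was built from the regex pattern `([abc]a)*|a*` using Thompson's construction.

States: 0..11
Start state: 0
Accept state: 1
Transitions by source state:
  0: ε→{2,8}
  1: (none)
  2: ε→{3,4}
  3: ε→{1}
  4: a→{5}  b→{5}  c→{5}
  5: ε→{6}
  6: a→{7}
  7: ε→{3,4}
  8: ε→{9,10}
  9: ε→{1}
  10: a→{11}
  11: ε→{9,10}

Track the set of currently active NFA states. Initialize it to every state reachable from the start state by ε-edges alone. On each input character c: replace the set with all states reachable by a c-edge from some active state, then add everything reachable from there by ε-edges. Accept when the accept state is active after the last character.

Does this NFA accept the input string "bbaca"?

initial (ε-close {0}): {0,1,2,3,4,8,9,10}
'b' @ 1: {5,6}
'b' @ 2: {}  — state set empty
rest 'aca' ignored (set empty)
after full input: {}  (accept=1 not in)

Answer: REJECT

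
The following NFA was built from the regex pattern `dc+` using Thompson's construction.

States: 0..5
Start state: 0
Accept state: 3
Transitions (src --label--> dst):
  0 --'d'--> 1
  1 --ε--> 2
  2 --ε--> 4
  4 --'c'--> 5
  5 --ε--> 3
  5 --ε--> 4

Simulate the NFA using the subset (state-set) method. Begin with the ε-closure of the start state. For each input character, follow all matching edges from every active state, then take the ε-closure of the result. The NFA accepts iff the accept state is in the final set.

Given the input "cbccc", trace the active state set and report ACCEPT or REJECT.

start: ε-closure({0}) = {0}
'c' @ 1: {}  — no active states
rest 'bccc' ignored (set empty)
end set {} — state 3 not in

Answer: REJECT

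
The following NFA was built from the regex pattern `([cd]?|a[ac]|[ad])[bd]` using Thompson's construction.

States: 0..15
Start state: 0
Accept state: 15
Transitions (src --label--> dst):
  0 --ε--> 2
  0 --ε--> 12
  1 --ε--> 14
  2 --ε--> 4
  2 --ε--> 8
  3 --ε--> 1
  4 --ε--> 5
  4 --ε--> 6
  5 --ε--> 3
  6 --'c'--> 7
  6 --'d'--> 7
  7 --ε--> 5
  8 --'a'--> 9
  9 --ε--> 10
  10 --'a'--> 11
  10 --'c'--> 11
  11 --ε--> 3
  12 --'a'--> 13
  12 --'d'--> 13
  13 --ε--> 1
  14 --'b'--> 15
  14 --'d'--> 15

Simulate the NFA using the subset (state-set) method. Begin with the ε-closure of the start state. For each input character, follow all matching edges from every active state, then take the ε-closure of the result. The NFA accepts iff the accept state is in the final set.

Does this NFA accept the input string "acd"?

Answer: ACCEPT

Trace:
initial (ε-close {0}): {0,1,2,3,4,5,6,8,12,14}
'a' @ 1: {1,9,10,13,14}
'c' @ 2: {1,3,11,14}
'd' @ 3: {15}  [accepting]
after full input: {15}  (accept=15 in)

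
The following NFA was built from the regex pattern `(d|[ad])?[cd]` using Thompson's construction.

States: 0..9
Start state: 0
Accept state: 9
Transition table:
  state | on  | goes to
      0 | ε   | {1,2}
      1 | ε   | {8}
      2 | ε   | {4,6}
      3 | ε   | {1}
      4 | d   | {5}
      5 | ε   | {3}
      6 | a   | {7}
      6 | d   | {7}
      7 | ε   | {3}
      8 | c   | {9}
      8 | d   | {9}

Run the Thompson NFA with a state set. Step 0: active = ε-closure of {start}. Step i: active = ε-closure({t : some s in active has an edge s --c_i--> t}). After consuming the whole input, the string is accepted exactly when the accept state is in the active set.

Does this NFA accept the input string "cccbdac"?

Answer: REJECT

Derivation:
S₀ = ε-closure({0}) = {0,1,2,4,6,8}
'c' @ 1: {9}  [accepting]
'c' @ 2: {}  — no active states
rest 'cbdac' ignored (set empty)
after full input: {}  (accept=9 not in)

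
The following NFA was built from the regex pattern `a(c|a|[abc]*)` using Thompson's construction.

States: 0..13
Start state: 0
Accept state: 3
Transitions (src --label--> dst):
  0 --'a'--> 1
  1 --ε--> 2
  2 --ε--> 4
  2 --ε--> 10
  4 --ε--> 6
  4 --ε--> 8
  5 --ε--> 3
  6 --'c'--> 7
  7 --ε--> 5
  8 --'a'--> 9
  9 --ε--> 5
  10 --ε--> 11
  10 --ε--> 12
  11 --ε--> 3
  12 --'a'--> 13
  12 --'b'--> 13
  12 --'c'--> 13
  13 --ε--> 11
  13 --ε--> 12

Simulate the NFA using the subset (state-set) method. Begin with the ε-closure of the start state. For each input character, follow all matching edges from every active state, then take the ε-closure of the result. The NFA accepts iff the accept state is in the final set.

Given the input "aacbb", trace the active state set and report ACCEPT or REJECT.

Answer: ACCEPT

Derivation:
S₀ = ε-closure({0}) = {0}
'a' @ 1: {1,2,3,4,6,8,10,11,12}  (accept∈set)
'a' @ 2: {3,5,9,11,12,13}  (accept∈set)
'c' @ 3: {3,11,12,13}  (accept∈set)
'b' @ 4: {3,11,12,13}  (accept∈set)
'b' @ 5: {3,11,12,13}  (accept∈set)
after full input: {3,11,12,13}  (accept=3 in)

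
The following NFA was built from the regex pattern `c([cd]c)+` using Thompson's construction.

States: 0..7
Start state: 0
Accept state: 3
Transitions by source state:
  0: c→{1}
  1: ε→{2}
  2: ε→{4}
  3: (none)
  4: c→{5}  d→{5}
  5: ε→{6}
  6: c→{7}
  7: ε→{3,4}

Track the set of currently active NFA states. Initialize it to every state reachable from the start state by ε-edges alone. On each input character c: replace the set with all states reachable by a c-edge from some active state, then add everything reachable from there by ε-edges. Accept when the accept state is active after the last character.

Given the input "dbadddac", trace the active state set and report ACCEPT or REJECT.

S₀ = ε-closure({0}) = {0}
'd' @ 1: {}  — state set empty
rest 'badddac' ignored (set empty)
after full input: {}  (accept=3 not in)

Answer: REJECT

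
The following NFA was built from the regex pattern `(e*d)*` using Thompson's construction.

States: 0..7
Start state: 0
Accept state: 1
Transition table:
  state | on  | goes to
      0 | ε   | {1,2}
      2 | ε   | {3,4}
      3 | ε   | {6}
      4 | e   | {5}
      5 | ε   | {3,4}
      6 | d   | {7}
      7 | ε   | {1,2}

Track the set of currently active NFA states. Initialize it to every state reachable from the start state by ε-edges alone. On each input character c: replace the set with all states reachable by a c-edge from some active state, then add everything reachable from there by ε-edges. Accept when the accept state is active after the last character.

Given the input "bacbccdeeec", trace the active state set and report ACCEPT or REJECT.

start: ε-closure({0}) = {0,1,2,3,4,6}
'b' @ 1: {}  — no active states
rest 'acbccdeeec' ignored (set empty)
final: {}; accept 1 not in set

Answer: REJECT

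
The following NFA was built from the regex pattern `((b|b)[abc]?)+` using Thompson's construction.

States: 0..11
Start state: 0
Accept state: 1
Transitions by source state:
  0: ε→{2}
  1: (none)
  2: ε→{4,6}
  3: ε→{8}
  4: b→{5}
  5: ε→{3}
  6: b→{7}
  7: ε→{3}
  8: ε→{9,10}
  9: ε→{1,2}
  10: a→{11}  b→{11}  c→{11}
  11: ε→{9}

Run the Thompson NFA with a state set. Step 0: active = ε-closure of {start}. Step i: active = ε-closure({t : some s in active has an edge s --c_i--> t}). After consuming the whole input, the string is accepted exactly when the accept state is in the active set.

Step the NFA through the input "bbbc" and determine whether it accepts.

Answer: ACCEPT

Derivation:
start: ε-closure({0}) = {0,2,4,6}
'b' @ 1: {1,2,3,4,5,6,7,8,9,10}  (accept∈set)
'b' @ 2: {1,2,3,4,5,6,7,8,9,10,11}  (accept∈set)
'b' @ 3: {1,2,3,4,5,6,7,8,9,10,11}  (accept∈set)
'c' @ 4: {1,2,4,6,9,11}  (accept∈set)
final: {1,2,4,6,9,11}; accept 1 in set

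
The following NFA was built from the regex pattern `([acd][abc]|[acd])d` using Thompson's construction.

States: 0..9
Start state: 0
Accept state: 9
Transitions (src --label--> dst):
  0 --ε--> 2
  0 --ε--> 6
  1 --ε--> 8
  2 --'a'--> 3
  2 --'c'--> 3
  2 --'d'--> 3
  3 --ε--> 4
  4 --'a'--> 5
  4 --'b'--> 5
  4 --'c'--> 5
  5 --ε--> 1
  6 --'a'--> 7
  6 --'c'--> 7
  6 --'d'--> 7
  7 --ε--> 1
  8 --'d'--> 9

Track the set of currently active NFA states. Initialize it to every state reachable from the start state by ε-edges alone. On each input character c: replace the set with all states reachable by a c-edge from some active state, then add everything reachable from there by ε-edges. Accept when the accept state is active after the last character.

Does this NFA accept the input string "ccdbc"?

Answer: REJECT

Trace:
initial (ε-close {0}): {0,2,6}
'c' @ 1: {1,3,4,7,8}
'c' @ 2: {1,5,8}
'd' @ 3: {9}  (accept∈set)
'b' @ 4: {}  — dead — no transitions
rest 'c' ignored (set empty)
end set {} — state 9 not in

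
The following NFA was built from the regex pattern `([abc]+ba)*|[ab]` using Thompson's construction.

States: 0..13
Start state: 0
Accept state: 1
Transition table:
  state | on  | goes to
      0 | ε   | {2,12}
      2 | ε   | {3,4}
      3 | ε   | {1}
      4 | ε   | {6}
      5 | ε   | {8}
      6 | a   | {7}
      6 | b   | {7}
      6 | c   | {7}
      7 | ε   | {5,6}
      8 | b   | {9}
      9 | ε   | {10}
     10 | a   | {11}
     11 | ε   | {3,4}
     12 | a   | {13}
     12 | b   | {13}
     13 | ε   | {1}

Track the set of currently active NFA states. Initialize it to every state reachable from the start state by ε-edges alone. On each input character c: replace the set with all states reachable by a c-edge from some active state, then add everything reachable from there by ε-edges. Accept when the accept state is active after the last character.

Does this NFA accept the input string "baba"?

S₀ = ε-closure({0}) = {0,1,2,3,4,6,12}
'b' @ 1: {1,5,6,7,8,13}  (accept∈set)
'a' @ 2: {5,6,7,8}
'b' @ 3: {5,6,7,8,9,10}
'a' @ 4: {1,3,4,5,6,7,8,11}  (accept∈set)
final: {1,3,4,5,6,7,8,11}; accept 1 in set

Answer: ACCEPT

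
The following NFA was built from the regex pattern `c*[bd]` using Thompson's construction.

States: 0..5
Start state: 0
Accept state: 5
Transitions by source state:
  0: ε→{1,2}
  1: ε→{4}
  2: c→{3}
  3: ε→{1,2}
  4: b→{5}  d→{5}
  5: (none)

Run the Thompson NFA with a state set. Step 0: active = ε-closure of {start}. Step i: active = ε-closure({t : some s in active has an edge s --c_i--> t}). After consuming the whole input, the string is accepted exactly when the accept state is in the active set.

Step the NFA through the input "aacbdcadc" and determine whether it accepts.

Answer: REJECT

Steps:
S₀ = ε-closure({0}) = {0,1,2,4}
'a' @ 1: {}  — state set empty
rest 'acbdcadc' ignored (set empty)
after full input: {}  (accept=5 not in)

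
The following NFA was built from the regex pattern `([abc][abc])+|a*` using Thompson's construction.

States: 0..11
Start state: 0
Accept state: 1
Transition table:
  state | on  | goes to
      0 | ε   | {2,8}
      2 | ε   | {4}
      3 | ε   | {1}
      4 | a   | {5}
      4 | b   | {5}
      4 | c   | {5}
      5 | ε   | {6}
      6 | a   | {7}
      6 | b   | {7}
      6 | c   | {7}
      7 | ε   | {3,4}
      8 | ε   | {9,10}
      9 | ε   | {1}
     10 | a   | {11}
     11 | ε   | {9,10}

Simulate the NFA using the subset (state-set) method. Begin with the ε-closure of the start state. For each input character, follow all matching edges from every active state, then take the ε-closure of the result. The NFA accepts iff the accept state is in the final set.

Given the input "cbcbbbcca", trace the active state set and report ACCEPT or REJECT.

start: ε-closure({0}) = {0,1,2,4,8,9,10}
'c' @ 1: {5,6}
'b' @ 2: {1,3,4,7}  ✓accept
'c' @ 3: {5,6}
'b' @ 4: {1,3,4,7}  ✓accept
'b' @ 5: {5,6}
'b' @ 6: {1,3,4,7}  ✓accept
'c' @ 7: {5,6}
'c' @ 8: {1,3,4,7}  ✓accept
'a' @ 9: {5,6}
end set {5,6} — state 1 not in

Answer: REJECT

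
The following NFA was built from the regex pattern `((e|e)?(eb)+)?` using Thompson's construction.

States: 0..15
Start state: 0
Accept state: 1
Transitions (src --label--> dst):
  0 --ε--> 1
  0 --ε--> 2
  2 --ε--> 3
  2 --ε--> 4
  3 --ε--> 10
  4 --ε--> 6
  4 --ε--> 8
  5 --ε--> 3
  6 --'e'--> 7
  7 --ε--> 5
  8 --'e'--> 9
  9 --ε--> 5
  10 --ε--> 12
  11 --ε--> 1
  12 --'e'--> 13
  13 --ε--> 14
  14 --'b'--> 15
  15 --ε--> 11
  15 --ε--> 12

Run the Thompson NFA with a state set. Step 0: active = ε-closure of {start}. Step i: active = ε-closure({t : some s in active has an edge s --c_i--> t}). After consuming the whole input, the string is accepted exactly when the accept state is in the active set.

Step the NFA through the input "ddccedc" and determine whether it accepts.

Answer: REJECT

Trace:
S₀ = ε-closure({0}) = {0,1,2,3,4,6,8,10,12}
'd' @ 1: {}  — dead — no transitions
rest 'dccedc' ignored (set empty)
after full input: {}  (accept=1 not in)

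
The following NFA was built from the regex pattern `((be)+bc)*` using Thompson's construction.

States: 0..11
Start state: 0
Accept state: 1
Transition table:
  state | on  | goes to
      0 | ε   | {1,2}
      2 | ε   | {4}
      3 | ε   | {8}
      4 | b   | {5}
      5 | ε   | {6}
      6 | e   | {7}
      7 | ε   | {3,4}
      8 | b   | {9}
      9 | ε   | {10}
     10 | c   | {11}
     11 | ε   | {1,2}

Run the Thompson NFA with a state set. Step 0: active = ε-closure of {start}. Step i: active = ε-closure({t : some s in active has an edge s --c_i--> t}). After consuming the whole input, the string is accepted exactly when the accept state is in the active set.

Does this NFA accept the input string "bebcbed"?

Answer: REJECT

Steps:
start: ε-closure({0}) = {0,1,2,4}
'b' @ 1: {5,6}
'e' @ 2: {3,4,7,8}
'b' @ 3: {5,6,9,10}
'c' @ 4: {1,2,4,11}  [accepting]
'b' @ 5: {5,6}
'e' @ 6: {3,4,7,8}
'd' @ 7: {}  — no active states
after full input: {}  (accept=1 not in)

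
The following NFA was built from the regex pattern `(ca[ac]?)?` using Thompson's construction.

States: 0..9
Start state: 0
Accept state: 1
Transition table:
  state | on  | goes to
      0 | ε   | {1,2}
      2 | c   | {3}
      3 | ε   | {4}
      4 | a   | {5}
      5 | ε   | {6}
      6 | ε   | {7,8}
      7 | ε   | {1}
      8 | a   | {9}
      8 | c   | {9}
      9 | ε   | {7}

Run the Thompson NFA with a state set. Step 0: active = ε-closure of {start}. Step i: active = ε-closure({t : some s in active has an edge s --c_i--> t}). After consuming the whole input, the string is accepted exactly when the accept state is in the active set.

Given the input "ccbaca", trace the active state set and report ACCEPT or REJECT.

initial (ε-close {0}): {0,1,2}
'c' @ 1: {3,4}
'c' @ 2: {}  — no active states
rest 'baca' ignored (set empty)
final: {}; accept 1 not in set

Answer: REJECT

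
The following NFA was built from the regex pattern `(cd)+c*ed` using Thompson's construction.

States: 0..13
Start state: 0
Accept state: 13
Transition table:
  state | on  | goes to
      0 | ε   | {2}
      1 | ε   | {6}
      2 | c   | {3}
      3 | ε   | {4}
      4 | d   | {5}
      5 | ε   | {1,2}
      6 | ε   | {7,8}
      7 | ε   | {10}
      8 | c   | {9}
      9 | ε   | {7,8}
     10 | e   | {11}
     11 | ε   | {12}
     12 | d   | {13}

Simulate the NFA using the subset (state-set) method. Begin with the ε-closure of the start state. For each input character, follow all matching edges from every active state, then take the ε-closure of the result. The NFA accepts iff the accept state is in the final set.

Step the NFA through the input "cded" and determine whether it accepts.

Answer: ACCEPT

Steps:
S₀ = ε-closure({0}) = {0,2}
'c' @ 1: {3,4}
'd' @ 2: {1,2,5,6,7,8,10}
'e' @ 3: {11,12}
'd' @ 4: {13}  (accept∈set)
after full input: {13}  (accept=13 in)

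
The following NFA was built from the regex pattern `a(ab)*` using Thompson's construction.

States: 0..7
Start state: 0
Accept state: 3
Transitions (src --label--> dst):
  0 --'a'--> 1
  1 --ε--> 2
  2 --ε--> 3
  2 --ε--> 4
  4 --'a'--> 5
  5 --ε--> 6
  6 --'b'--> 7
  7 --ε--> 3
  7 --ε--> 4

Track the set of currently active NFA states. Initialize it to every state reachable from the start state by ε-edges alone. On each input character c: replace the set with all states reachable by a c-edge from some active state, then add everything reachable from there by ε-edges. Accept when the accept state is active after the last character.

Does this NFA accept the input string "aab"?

Answer: ACCEPT

Trace:
initial (ε-close {0}): {0}
'a' @ 1: {1,2,3,4}  ✓accept
'a' @ 2: {5,6}
'b' @ 3: {3,4,7}  ✓accept
end set {3,4,7} — state 3 in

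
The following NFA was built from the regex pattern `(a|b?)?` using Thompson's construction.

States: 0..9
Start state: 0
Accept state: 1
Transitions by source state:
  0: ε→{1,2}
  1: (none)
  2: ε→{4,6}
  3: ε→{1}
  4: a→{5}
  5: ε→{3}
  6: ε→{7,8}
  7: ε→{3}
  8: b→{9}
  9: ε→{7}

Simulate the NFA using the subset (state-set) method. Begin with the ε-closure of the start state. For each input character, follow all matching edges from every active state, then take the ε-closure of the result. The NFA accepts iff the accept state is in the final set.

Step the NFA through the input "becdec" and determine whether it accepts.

Answer: REJECT

Trace:
start: ε-closure({0}) = {0,1,2,3,4,6,7,8}
'b' @ 1: {1,3,7,9}  ✓accept
'e' @ 2: {}  — no active states
rest 'cdec' ignored (set empty)
end set {} — state 1 not in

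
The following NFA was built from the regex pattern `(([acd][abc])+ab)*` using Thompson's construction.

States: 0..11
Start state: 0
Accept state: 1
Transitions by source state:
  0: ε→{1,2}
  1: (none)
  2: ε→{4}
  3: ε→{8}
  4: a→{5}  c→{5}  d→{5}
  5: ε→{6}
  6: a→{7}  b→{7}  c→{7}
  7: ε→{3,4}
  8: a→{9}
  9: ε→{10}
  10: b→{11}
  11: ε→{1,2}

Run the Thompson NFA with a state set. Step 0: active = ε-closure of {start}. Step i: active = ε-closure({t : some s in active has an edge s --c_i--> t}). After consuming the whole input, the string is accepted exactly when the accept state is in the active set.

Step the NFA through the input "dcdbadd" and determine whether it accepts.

initial (ε-close {0}): {0,1,2,4}
'd' @ 1: {5,6}
'c' @ 2: {3,4,7,8}
'd' @ 3: {5,6}
'b' @ 4: {3,4,7,8}
'a' @ 5: {5,6,9,10}
'd' @ 6: {}  — no active states
rest 'd' ignored (set empty)
end set {} — state 1 not in

Answer: REJECT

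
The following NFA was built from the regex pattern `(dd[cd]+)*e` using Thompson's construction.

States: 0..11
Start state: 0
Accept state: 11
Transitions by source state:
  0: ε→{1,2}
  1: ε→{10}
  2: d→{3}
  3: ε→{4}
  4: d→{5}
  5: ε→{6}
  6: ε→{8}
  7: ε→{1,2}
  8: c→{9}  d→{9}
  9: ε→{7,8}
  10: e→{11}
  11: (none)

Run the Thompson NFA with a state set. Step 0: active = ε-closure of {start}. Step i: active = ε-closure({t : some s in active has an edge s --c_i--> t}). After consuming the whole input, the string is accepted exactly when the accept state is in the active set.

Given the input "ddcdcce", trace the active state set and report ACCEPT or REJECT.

Answer: ACCEPT

Derivation:
S₀ = ε-closure({0}) = {0,1,2,10}
'd' @ 1: {3,4}
'd' @ 2: {5,6,8}
'c' @ 3: {1,2,7,8,9,10}
'd' @ 4: {1,2,3,4,7,8,9,10}
'c' @ 5: {1,2,7,8,9,10}
'c' @ 6: {1,2,7,8,9,10}
'e' @ 7: {11}  ✓accept
after full input: {11}  (accept=11 in)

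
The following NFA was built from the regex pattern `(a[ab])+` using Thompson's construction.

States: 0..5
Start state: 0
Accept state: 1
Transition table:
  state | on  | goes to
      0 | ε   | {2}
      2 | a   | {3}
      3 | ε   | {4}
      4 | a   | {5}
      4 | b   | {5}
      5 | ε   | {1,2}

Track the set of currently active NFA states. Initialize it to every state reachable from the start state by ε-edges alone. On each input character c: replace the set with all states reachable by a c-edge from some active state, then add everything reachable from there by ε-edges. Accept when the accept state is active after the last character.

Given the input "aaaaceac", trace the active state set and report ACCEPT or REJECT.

start: ε-closure({0}) = {0,2}
'a' @ 1: {3,4}
'a' @ 2: {1,2,5}  ✓accept
'a' @ 3: {3,4}
'a' @ 4: {1,2,5}  ✓accept
'c' @ 5: {}  — dead — no transitions
rest 'eac' ignored (set empty)
end set {} — state 1 not in

Answer: REJECT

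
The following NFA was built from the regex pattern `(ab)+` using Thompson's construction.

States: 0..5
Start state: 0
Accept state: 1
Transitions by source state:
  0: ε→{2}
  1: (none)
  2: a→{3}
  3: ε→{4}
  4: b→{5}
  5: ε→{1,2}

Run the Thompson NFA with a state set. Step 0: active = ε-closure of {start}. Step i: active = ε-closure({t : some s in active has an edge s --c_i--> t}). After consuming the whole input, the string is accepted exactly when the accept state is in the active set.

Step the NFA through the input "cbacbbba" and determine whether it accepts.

initial (ε-close {0}): {0,2}
'c' @ 1: {}  — dead — no transitions
rest 'bacbbba' ignored (set empty)
after full input: {}  (accept=1 not in)

Answer: REJECT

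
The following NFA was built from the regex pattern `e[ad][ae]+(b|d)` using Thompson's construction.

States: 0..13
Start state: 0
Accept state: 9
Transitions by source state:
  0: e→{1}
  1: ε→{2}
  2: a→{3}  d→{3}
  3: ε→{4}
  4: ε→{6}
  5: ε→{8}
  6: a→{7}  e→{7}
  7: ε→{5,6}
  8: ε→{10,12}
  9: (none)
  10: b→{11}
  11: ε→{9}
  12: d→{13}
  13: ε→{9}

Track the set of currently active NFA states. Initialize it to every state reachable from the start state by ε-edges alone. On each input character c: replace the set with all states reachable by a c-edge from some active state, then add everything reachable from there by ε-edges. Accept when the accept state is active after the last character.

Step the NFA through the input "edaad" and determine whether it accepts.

Answer: ACCEPT

Steps:
initial (ε-close {0}): {0}
'e' @ 1: {1,2}
'd' @ 2: {3,4,6}
'a' @ 3: {5,6,7,8,10,12}
'a' @ 4: {5,6,7,8,10,12}
'd' @ 5: {9,13}  (accept∈set)
final: {9,13}; accept 9 in set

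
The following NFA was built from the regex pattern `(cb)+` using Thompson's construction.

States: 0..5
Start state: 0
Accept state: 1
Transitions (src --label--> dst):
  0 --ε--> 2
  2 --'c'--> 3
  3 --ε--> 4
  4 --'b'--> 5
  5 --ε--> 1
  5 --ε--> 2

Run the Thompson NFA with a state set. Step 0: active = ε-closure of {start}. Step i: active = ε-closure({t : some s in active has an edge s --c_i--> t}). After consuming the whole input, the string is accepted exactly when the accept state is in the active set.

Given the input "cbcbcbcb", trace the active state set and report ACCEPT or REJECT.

Answer: ACCEPT

Derivation:
initial (ε-close {0}): {0,2}
'c' @ 1: {3,4}
'b' @ 2: {1,2,5}  [accepting]
'c' @ 3: {3,4}
'b' @ 4: {1,2,5}  [accepting]
'c' @ 5: {3,4}
'b' @ 6: {1,2,5}  [accepting]
'c' @ 7: {3,4}
'b' @ 8: {1,2,5}  [accepting]
final: {1,2,5}; accept 1 in set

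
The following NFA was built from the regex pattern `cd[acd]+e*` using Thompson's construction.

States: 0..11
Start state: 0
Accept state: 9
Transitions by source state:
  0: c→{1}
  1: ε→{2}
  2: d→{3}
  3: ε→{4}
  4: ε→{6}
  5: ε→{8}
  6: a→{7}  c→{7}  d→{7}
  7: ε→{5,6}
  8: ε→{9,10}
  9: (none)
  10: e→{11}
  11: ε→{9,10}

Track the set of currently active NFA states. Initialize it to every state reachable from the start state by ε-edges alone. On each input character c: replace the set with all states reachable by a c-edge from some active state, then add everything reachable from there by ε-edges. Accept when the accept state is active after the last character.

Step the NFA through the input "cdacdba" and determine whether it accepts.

initial (ε-close {0}): {0}
'c' @ 1: {1,2}
'd' @ 2: {3,4,6}
'a' @ 3: {5,6,7,8,9,10}  ✓accept
'c' @ 4: {5,6,7,8,9,10}  ✓accept
'd' @ 5: {5,6,7,8,9,10}  ✓accept
'b' @ 6: {}  — state set empty
rest 'a' ignored (set empty)
final: {}; accept 9 not in set

Answer: REJECT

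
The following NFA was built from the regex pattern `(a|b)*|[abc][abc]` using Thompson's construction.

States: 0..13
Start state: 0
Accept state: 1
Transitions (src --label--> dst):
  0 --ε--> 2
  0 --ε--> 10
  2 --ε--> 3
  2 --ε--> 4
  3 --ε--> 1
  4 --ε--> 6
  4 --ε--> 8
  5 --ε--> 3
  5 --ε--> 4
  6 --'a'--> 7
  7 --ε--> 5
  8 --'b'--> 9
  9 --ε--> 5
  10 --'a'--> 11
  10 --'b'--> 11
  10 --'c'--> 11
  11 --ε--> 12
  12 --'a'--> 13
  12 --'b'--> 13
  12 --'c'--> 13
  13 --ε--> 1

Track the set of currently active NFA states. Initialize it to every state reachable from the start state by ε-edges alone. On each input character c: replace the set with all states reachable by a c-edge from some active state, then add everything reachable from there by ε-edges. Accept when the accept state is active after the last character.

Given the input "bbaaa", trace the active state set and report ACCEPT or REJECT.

Answer: ACCEPT

Steps:
S₀ = ε-closure({0}) = {0,1,2,3,4,6,8,10}
'b' @ 1: {1,3,4,5,6,8,9,11,12}  (accept∈set)
'b' @ 2: {1,3,4,5,6,8,9,13}  (accept∈set)
'a' @ 3: {1,3,4,5,6,7,8}  (accept∈set)
'a' @ 4: {1,3,4,5,6,7,8}  (accept∈set)
'a' @ 5: {1,3,4,5,6,7,8}  (accept∈set)
final: {1,3,4,5,6,7,8}; accept 1 in set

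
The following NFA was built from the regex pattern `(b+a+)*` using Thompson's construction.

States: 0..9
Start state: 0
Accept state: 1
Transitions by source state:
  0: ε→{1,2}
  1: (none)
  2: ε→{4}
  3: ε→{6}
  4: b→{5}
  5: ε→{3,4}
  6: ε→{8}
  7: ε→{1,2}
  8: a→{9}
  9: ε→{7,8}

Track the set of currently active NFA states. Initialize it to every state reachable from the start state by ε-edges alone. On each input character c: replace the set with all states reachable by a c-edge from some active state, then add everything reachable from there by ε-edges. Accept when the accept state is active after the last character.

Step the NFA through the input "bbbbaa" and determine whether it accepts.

S₀ = ε-closure({0}) = {0,1,2,4}
'b' @ 1: {3,4,5,6,8}
'b' @ 2: {3,4,5,6,8}
'b' @ 3: {3,4,5,6,8}
'b' @ 4: {3,4,5,6,8}
'a' @ 5: {1,2,4,7,8,9}  [accepting]
'a' @ 6: {1,2,4,7,8,9}  [accepting]
end set {1,2,4,7,8,9} — state 1 in

Answer: ACCEPT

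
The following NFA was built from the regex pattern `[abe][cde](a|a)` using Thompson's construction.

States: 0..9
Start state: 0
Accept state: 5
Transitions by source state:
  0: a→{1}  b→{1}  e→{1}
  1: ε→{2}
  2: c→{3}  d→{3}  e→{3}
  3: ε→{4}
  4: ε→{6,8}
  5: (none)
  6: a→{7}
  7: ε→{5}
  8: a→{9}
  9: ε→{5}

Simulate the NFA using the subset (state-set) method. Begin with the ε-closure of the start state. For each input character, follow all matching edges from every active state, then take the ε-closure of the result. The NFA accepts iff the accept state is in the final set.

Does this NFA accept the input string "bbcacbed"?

initial (ε-close {0}): {0}
'b' @ 1: {1,2}
'b' @ 2: {}  — dead — no transitions
rest 'cacbed' ignored (set empty)
final: {}; accept 5 not in set

Answer: REJECT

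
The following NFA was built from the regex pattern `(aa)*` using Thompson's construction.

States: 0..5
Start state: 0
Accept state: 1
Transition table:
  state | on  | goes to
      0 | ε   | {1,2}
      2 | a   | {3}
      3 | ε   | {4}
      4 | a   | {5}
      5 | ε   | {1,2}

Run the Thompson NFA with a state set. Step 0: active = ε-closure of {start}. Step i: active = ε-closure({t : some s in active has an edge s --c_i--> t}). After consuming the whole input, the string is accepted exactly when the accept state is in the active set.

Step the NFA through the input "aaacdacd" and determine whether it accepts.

Answer: REJECT

Derivation:
S₀ = ε-closure({0}) = {0,1,2}
'a' @ 1: {3,4}
'a' @ 2: {1,2,5}  ✓accept
'a' @ 3: {3,4}
'c' @ 4: {}  — no active states
rest 'dacd' ignored (set empty)
after full input: {}  (accept=1 not in)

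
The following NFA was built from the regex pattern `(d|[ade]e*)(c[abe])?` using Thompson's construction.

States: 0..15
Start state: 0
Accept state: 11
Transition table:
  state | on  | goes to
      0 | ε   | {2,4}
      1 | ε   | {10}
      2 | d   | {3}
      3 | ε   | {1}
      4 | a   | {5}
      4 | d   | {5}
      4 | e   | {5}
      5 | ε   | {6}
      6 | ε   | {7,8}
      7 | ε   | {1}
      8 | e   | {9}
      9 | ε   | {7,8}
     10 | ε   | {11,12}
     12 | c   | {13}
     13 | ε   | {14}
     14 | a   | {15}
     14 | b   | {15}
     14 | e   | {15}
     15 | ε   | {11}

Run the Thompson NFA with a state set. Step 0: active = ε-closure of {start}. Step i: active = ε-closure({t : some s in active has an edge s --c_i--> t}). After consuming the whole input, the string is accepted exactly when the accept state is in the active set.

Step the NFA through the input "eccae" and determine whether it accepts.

start: ε-closure({0}) = {0,2,4}
'e' @ 1: {1,5,6,7,8,10,11,12}  ✓accept
'c' @ 2: {13,14}
'c' @ 3: {}  — no active states
rest 'ae' ignored (set empty)
end set {} — state 11 not in

Answer: REJECT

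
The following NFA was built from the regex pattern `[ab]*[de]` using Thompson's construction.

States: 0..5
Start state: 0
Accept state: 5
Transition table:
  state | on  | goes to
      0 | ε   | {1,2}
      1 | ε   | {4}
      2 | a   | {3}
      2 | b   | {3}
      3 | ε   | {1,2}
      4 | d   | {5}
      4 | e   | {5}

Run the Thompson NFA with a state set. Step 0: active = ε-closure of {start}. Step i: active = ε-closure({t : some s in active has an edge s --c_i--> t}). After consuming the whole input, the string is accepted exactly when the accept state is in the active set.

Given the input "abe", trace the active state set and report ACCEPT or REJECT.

start: ε-closure({0}) = {0,1,2,4}
'a' @ 1: {1,2,3,4}
'b' @ 2: {1,2,3,4}
'e' @ 3: {5}  ✓accept
final: {5}; accept 5 in set

Answer: ACCEPT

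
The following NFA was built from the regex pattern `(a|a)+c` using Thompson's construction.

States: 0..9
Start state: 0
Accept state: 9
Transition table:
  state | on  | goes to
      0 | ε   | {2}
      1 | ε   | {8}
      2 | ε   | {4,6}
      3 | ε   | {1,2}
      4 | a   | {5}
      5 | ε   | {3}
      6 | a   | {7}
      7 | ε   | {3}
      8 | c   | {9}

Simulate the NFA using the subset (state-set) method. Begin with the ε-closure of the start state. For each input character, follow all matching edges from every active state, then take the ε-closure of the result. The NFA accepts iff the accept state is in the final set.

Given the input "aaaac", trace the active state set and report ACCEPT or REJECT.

initial (ε-close {0}): {0,2,4,6}
'a' @ 1: {1,2,3,4,5,6,7,8}
'a' @ 2: {1,2,3,4,5,6,7,8}
'a' @ 3: {1,2,3,4,5,6,7,8}
'a' @ 4: {1,2,3,4,5,6,7,8}
'c' @ 5: {9}  (accept∈set)
end set {9} — state 9 in

Answer: ACCEPT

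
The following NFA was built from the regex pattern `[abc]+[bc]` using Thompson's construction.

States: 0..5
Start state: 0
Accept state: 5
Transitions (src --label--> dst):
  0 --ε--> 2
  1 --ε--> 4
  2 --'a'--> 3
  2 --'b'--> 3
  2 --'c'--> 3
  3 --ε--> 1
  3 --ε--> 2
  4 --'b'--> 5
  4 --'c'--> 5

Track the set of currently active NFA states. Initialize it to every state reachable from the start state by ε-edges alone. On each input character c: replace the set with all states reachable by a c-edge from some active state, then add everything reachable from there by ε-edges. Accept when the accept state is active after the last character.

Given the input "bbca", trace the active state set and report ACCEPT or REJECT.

initial (ε-close {0}): {0,2}
'b' @ 1: {1,2,3,4}
'b' @ 2: {1,2,3,4,5}  [accepting]
'c' @ 3: {1,2,3,4,5}  [accepting]
'a' @ 4: {1,2,3,4}
end set {1,2,3,4} — state 5 not in

Answer: REJECT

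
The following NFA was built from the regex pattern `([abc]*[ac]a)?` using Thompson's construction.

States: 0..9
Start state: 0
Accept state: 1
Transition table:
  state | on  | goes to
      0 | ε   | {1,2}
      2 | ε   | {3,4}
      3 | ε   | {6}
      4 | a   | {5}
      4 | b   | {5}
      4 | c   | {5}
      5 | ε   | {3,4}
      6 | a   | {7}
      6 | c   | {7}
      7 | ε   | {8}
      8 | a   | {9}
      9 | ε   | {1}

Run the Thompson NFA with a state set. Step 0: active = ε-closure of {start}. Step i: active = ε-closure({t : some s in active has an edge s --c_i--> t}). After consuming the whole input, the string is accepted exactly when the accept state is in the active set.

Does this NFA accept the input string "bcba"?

initial (ε-close {0}): {0,1,2,3,4,6}
'b' @ 1: {3,4,5,6}
'c' @ 2: {3,4,5,6,7,8}
'b' @ 3: {3,4,5,6}
'a' @ 4: {3,4,5,6,7,8}
final: {3,4,5,6,7,8}; accept 1 not in set

Answer: REJECT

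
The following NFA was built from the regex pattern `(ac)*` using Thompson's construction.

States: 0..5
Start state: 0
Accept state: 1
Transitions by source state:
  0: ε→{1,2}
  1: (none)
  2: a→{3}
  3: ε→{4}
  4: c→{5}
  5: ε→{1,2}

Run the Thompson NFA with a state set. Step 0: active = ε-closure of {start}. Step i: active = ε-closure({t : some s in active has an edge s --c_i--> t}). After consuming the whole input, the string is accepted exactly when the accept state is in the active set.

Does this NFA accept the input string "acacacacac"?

S₀ = ε-closure({0}) = {0,1,2}
'a' @ 1: {3,4}
'c' @ 2: {1,2,5}  [accepting]
'a' @ 3: {3,4}
'c' @ 4: {1,2,5}  [accepting]
'a' @ 5: {3,4}
'c' @ 6: {1,2,5}  [accepting]
'a' @ 7: {3,4}
'c' @ 8: {1,2,5}  [accepting]
'a' @ 9: {3,4}
'c' @ 10: {1,2,5}  [accepting]
after full input: {1,2,5}  (accept=1 in)

Answer: ACCEPT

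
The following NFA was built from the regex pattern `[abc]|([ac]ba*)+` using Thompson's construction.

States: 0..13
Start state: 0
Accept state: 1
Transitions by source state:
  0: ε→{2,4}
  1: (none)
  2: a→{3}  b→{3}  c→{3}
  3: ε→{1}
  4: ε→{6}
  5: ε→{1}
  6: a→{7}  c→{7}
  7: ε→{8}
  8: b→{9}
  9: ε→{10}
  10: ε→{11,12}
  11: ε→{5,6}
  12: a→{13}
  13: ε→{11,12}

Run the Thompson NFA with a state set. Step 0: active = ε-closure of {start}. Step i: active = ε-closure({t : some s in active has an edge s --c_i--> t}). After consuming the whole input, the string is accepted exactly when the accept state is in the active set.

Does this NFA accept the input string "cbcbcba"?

S₀ = ε-closure({0}) = {0,2,4,6}
'c' @ 1: {1,3,7,8}  (accept∈set)
'b' @ 2: {1,5,6,9,10,11,12}  (accept∈set)
'c' @ 3: {7,8}
'b' @ 4: {1,5,6,9,10,11,12}  (accept∈set)
'c' @ 5: {7,8}
'b' @ 6: {1,5,6,9,10,11,12}  (accept∈set)
'a' @ 7: {1,5,6,7,8,11,12,13}  (accept∈set)
end set {1,5,6,7,8,11,12,13} — state 1 in

Answer: ACCEPT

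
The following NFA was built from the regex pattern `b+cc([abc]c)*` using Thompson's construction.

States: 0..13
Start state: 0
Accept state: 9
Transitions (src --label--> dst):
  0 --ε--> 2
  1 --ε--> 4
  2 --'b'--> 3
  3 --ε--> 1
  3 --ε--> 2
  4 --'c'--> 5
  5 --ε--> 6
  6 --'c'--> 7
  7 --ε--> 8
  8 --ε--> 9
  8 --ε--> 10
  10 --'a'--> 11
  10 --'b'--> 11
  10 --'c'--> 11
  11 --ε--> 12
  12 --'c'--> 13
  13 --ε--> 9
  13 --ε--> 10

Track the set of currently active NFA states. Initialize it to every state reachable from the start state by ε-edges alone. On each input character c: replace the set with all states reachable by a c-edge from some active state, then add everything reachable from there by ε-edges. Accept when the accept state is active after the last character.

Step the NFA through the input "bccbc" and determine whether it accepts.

Answer: ACCEPT

Steps:
start: ε-closure({0}) = {0,2}
'b' @ 1: {1,2,3,4}
'c' @ 2: {5,6}
'c' @ 3: {7,8,9,10}  [accepting]
'b' @ 4: {11,12}
'c' @ 5: {9,10,13}  [accepting]
final: {9,10,13}; accept 9 in set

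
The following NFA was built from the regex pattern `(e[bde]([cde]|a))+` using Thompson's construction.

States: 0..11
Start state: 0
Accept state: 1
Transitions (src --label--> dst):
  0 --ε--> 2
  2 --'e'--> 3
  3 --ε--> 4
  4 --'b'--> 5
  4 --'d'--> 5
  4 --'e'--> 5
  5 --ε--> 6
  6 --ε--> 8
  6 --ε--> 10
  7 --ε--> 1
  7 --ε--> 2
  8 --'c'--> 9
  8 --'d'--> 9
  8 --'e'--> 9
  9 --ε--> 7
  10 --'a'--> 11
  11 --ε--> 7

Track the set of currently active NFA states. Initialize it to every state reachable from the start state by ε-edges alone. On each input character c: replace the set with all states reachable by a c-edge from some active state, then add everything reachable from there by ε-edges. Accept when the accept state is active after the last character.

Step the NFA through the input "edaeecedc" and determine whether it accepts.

start: ε-closure({0}) = {0,2}
'e' @ 1: {3,4}
'd' @ 2: {5,6,8,10}
'a' @ 3: {1,2,7,11}  [accepting]
'e' @ 4: {3,4}
'e' @ 5: {5,6,8,10}
'c' @ 6: {1,2,7,9}  [accepting]
'e' @ 7: {3,4}
'd' @ 8: {5,6,8,10}
'c' @ 9: {1,2,7,9}  [accepting]
after full input: {1,2,7,9}  (accept=1 in)

Answer: ACCEPT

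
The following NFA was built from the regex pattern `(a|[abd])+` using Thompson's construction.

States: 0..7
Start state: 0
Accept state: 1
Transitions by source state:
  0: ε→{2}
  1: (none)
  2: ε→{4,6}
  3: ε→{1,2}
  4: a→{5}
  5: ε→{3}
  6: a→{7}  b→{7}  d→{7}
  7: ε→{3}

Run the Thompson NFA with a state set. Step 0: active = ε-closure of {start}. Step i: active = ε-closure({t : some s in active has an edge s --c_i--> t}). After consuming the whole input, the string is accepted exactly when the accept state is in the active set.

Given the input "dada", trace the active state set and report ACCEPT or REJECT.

Answer: ACCEPT

Steps:
S₀ = ε-closure({0}) = {0,2,4,6}
'd' @ 1: {1,2,3,4,6,7}  ✓accept
'a' @ 2: {1,2,3,4,5,6,7}  ✓accept
'd' @ 3: {1,2,3,4,6,7}  ✓accept
'a' @ 4: {1,2,3,4,5,6,7}  ✓accept
end set {1,2,3,4,5,6,7} — state 1 in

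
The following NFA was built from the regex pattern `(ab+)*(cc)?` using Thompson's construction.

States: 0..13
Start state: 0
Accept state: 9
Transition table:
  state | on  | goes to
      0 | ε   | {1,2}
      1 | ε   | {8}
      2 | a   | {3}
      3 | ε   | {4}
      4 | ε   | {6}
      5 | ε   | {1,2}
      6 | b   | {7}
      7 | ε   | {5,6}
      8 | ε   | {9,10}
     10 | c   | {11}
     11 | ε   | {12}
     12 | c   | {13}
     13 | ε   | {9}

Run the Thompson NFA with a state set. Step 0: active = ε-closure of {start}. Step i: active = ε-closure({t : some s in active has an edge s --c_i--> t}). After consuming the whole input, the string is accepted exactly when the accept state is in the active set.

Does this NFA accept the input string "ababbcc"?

Answer: ACCEPT

Steps:
S₀ = ε-closure({0}) = {0,1,2,8,9,10}
'a' @ 1: {3,4,6}
'b' @ 2: {1,2,5,6,7,8,9,10}  ✓accept
'a' @ 3: {3,4,6}
'b' @ 4: {1,2,5,6,7,8,9,10}  ✓accept
'b' @ 5: {1,2,5,6,7,8,9,10}  ✓accept
'c' @ 6: {11,12}
'c' @ 7: {9,13}  ✓accept
after full input: {9,13}  (accept=9 in)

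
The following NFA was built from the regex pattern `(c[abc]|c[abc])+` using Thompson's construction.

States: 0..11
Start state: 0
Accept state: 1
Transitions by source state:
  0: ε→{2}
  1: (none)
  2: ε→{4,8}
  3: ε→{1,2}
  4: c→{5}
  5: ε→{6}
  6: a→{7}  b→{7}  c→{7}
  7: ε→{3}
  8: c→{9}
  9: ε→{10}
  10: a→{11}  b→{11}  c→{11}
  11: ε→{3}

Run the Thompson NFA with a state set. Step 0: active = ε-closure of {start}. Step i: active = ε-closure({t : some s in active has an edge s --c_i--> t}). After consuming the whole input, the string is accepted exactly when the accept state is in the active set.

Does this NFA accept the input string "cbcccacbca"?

start: ε-closure({0}) = {0,2,4,8}
'c' @ 1: {5,6,9,10}
'b' @ 2: {1,2,3,4,7,8,11}  [accepting]
'c' @ 3: {5,6,9,10}
'c' @ 4: {1,2,3,4,7,8,11}  [accepting]
'c' @ 5: {5,6,9,10}
'a' @ 6: {1,2,3,4,7,8,11}  [accepting]
'c' @ 7: {5,6,9,10}
'b' @ 8: {1,2,3,4,7,8,11}  [accepting]
'c' @ 9: {5,6,9,10}
'a' @ 10: {1,2,3,4,7,8,11}  [accepting]
final: {1,2,3,4,7,8,11}; accept 1 in set

Answer: ACCEPT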